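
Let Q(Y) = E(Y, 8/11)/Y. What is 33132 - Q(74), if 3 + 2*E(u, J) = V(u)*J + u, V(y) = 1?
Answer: 53938107/1628 ≈ 33132.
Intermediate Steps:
E(u, J) = -3/2 + J/2 + u/2 (E(u, J) = -3/2 + (1*J + u)/2 = -3/2 + (J + u)/2 = -3/2 + (J/2 + u/2) = -3/2 + J/2 + u/2)
Q(Y) = (-25/22 + Y/2)/Y (Q(Y) = (-3/2 + (8/11)/2 + Y/2)/Y = (-3/2 + (8*(1/11))/2 + Y/2)/Y = (-3/2 + (1/2)*(8/11) + Y/2)/Y = (-3/2 + 4/11 + Y/2)/Y = (-25/22 + Y/2)/Y)
33132 - Q(74) = 33132 - (-25 + 11*74)/(22*74) = 33132 - (-25 + 814)/(22*74) = 33132 - 789/(22*74) = 33132 - 1*789/1628 = 33132 - 789/1628 = 53938107/1628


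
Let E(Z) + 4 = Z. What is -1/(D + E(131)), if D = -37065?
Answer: 1/36938 ≈ 2.7072e-5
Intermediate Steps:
E(Z) = -4 + Z
-1/(D + E(131)) = -1/(-37065 + (-4 + 131)) = -1/(-37065 + 127) = -1/(-36938) = -1*(-1/36938) = 1/36938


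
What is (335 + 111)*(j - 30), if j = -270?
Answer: -133800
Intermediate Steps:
(335 + 111)*(j - 30) = (335 + 111)*(-270 - 30) = 446*(-300) = -133800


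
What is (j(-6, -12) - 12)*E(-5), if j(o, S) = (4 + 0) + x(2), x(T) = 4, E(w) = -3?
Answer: 12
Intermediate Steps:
j(o, S) = 8 (j(o, S) = (4 + 0) + 4 = 4 + 4 = 8)
(j(-6, -12) - 12)*E(-5) = (8 - 12)*(-3) = -4*(-3) = 12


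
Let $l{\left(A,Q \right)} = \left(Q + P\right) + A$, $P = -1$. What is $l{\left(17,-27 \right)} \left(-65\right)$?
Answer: $715$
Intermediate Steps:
$l{\left(A,Q \right)} = -1 + A + Q$ ($l{\left(A,Q \right)} = \left(Q - 1\right) + A = \left(-1 + Q\right) + A = -1 + A + Q$)
$l{\left(17,-27 \right)} \left(-65\right) = \left(-1 + 17 - 27\right) \left(-65\right) = \left(-11\right) \left(-65\right) = 715$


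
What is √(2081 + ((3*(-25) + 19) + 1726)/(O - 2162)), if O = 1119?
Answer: √2262071959/1043 ≈ 45.600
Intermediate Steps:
√(2081 + ((3*(-25) + 19) + 1726)/(O - 2162)) = √(2081 + ((3*(-25) + 19) + 1726)/(1119 - 2162)) = √(2081 + ((-75 + 19) + 1726)/(-1043)) = √(2081 + (-56 + 1726)*(-1/1043)) = √(2081 + 1670*(-1/1043)) = √(2081 - 1670/1043) = √(2168813/1043) = √2262071959/1043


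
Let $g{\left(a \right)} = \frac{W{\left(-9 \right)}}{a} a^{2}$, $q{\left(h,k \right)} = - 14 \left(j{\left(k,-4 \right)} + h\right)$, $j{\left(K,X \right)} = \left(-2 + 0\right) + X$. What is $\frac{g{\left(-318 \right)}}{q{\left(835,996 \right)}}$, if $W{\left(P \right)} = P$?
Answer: $- \frac{1431}{5803} \approx -0.2466$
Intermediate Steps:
$j{\left(K,X \right)} = -2 + X$
$q{\left(h,k \right)} = 84 - 14 h$ ($q{\left(h,k \right)} = - 14 \left(\left(-2 - 4\right) + h\right) = - 14 \left(-6 + h\right) = 84 - 14 h$)
$g{\left(a \right)} = - 9 a$ ($g{\left(a \right)} = - \frac{9}{a} a^{2} = - 9 a$)
$\frac{g{\left(-318 \right)}}{q{\left(835,996 \right)}} = \frac{\left(-9\right) \left(-318\right)}{84 - 11690} = \frac{2862}{84 - 11690} = \frac{2862}{-11606} = 2862 \left(- \frac{1}{11606}\right) = - \frac{1431}{5803}$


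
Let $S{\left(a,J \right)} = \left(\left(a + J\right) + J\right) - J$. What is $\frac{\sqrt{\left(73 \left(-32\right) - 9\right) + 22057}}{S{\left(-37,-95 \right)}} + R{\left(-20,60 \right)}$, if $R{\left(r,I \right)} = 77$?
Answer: $77 - \frac{4 \sqrt{77}}{33} \approx 75.936$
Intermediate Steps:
$S{\left(a,J \right)} = J + a$ ($S{\left(a,J \right)} = \left(\left(J + a\right) + J\right) - J = \left(a + 2 J\right) - J = J + a$)
$\frac{\sqrt{\left(73 \left(-32\right) - 9\right) + 22057}}{S{\left(-37,-95 \right)}} + R{\left(-20,60 \right)} = \frac{\sqrt{\left(73 \left(-32\right) - 9\right) + 22057}}{-95 - 37} + 77 = \frac{\sqrt{\left(-2336 - 9\right) + 22057}}{-132} + 77 = \sqrt{-2345 + 22057} \left(- \frac{1}{132}\right) + 77 = \sqrt{19712} \left(- \frac{1}{132}\right) + 77 = 16 \sqrt{77} \left(- \frac{1}{132}\right) + 77 = - \frac{4 \sqrt{77}}{33} + 77 = 77 - \frac{4 \sqrt{77}}{33}$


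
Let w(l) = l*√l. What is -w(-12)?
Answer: 24*I*√3 ≈ 41.569*I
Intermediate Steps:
w(l) = l^(3/2)
-w(-12) = -(-12)^(3/2) = -(-24)*I*√3 = 24*I*√3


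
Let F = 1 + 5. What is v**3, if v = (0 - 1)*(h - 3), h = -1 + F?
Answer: -8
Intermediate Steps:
F = 6
h = 5 (h = -1 + 6 = 5)
v = -2 (v = (0 - 1)*(5 - 3) = -1*2 = -2)
v**3 = (-2)**3 = -8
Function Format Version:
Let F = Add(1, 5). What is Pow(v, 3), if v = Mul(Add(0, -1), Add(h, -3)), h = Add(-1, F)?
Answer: -8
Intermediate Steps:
F = 6
h = 5 (h = Add(-1, 6) = 5)
v = -2 (v = Mul(Add(0, -1), Add(5, -3)) = Mul(-1, 2) = -2)
Pow(v, 3) = Pow(-2, 3) = -8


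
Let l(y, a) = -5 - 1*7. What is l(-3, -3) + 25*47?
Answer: 1163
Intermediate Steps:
l(y, a) = -12 (l(y, a) = -5 - 7 = -12)
l(-3, -3) + 25*47 = -12 + 25*47 = -12 + 1175 = 1163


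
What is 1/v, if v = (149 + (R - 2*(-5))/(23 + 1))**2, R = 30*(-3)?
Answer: 9/190969 ≈ 4.7128e-5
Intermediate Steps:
R = -90
v = 190969/9 (v = (149 + (-90 - 2*(-5))/(23 + 1))**2 = (149 + (-90 + 10)/24)**2 = (149 - 80*1/24)**2 = (149 - 10/3)**2 = (437/3)**2 = 190969/9 ≈ 21219.)
1/v = 1/(190969/9) = 9/190969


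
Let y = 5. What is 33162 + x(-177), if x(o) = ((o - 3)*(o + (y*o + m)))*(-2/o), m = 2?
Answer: 2083758/59 ≈ 35318.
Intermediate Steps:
x(o) = -2*(-3 + o)*(2 + 6*o)/o (x(o) = ((o - 3)*(o + (5*o + 2)))*(-2/o) = ((-3 + o)*(o + (2 + 5*o)))*(-2/o) = ((-3 + o)*(2 + 6*o))*(-2/o) = -2*(-3 + o)*(2 + 6*o)/o)
33162 + x(-177) = 33162 + (32 - 12*(-177) + 12/(-177)) = 33162 + (32 + 2124 + 12*(-1/177)) = 33162 + (32 + 2124 - 4/59) = 33162 + 127200/59 = 2083758/59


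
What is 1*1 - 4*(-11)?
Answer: 45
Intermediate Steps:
1*1 - 4*(-11) = 1 + 44 = 45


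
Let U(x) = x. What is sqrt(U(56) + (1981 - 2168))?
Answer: I*sqrt(131) ≈ 11.446*I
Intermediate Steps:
sqrt(U(56) + (1981 - 2168)) = sqrt(56 + (1981 - 2168)) = sqrt(56 - 187) = sqrt(-131) = I*sqrt(131)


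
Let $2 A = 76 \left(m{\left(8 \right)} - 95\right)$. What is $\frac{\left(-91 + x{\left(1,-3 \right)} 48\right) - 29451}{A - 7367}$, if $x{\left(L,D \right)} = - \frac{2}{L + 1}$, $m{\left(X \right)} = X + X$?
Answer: $\frac{29590}{10369} \approx 2.8537$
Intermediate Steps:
$m{\left(X \right)} = 2 X$
$x{\left(L,D \right)} = - \frac{2}{1 + L}$
$A = -3002$ ($A = \frac{76 \left(2 \cdot 8 - 95\right)}{2} = \frac{76 \left(16 - 95\right)}{2} = \frac{76 \left(-79\right)}{2} = \frac{1}{2} \left(-6004\right) = -3002$)
$\frac{\left(-91 + x{\left(1,-3 \right)} 48\right) - 29451}{A - 7367} = \frac{\left(-91 + - \frac{2}{1 + 1} \cdot 48\right) - 29451}{-3002 - 7367} = \frac{\left(-91 + - \frac{2}{2} \cdot 48\right) - 29451}{-10369} = \left(\left(-91 + \left(-2\right) \frac{1}{2} \cdot 48\right) - 29451\right) \left(- \frac{1}{10369}\right) = \left(\left(-91 - 48\right) - 29451\right) \left(- \frac{1}{10369}\right) = \left(-139 - 29451\right) \left(- \frac{1}{10369}\right) = \left(-29590\right) \left(- \frac{1}{10369}\right) = \frac{29590}{10369}$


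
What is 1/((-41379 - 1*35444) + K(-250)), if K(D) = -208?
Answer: -1/77031 ≈ -1.2982e-5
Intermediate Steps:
1/((-41379 - 1*35444) + K(-250)) = 1/((-41379 - 1*35444) - 208) = 1/((-41379 - 35444) - 208) = 1/(-76823 - 208) = 1/(-77031) = -1/77031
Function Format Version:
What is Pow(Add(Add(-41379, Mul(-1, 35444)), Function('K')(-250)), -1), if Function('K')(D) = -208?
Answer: Rational(-1, 77031) ≈ -1.2982e-5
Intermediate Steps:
Pow(Add(Add(-41379, Mul(-1, 35444)), Function('K')(-250)), -1) = Pow(Add(Add(-41379, Mul(-1, 35444)), -208), -1) = Pow(Add(Add(-41379, -35444), -208), -1) = Pow(Add(-76823, -208), -1) = Pow(-77031, -1) = Rational(-1, 77031)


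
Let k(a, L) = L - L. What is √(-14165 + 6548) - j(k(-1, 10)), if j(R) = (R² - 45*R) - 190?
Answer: 190 + I*√7617 ≈ 190.0 + 87.275*I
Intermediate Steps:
k(a, L) = 0
j(R) = -190 + R² - 45*R
√(-14165 + 6548) - j(k(-1, 10)) = √(-14165 + 6548) - (-190 + 0² - 45*0) = √(-7617) - (-190 + 0 + 0) = I*√7617 - 1*(-190) = I*√7617 + 190 = 190 + I*√7617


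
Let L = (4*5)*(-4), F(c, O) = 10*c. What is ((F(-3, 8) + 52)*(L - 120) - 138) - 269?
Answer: -4807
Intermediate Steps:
L = -80 (L = 20*(-4) = -80)
((F(-3, 8) + 52)*(L - 120) - 138) - 269 = ((10*(-3) + 52)*(-80 - 120) - 138) - 269 = ((-30 + 52)*(-200) - 138) - 269 = (22*(-200) - 138) - 269 = (-4400 - 138) - 269 = -4538 - 269 = -4807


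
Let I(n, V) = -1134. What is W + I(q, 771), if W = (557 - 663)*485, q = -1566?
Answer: -52544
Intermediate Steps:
W = -51410 (W = -106*485 = -51410)
W + I(q, 771) = -51410 - 1134 = -52544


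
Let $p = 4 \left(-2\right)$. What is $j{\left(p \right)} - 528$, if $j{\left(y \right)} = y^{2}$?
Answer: $-464$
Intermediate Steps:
$p = -8$
$j{\left(p \right)} - 528 = \left(-8\right)^{2} - 528 = 64 - 528 = -464$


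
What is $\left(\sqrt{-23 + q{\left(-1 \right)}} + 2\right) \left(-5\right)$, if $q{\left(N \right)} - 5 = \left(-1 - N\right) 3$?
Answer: $-10 - 15 i \sqrt{2} \approx -10.0 - 21.213 i$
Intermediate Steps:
$q{\left(N \right)} = 2 - 3 N$ ($q{\left(N \right)} = 5 + \left(-1 - N\right) 3 = 5 - \left(3 + 3 N\right) = 2 - 3 N$)
$\left(\sqrt{-23 + q{\left(-1 \right)}} + 2\right) \left(-5\right) = \left(\sqrt{-23 + \left(2 - -3\right)} + 2\right) \left(-5\right) = \left(\sqrt{-23 + \left(2 + 3\right)} + 2\right) \left(-5\right) = \left(\sqrt{-23 + 5} + 2\right) \left(-5\right) = \left(\sqrt{-18} + 2\right) \left(-5\right) = \left(3 i \sqrt{2} + 2\right) \left(-5\right) = \left(2 + 3 i \sqrt{2}\right) \left(-5\right) = -10 - 15 i \sqrt{2}$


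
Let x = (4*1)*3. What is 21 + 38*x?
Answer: 477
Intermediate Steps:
x = 12 (x = 4*3 = 12)
21 + 38*x = 21 + 38*12 = 21 + 456 = 477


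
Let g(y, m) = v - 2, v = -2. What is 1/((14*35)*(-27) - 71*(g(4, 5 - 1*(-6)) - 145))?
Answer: -1/2651 ≈ -0.00037722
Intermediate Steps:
g(y, m) = -4 (g(y, m) = -2 - 2 = -4)
1/((14*35)*(-27) - 71*(g(4, 5 - 1*(-6)) - 145)) = 1/((14*35)*(-27) - 71*(-4 - 145)) = 1/(490*(-27) - 71*(-149)) = 1/(-13230 + 10579) = 1/(-2651) = -1/2651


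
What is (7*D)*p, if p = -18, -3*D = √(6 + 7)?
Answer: 42*√13 ≈ 151.43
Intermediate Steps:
D = -√13/3 (D = -√(6 + 7)/3 = -√13/3 ≈ -1.2019)
(7*D)*p = (7*(-√13/3))*(-18) = -7*√13/3*(-18) = 42*√13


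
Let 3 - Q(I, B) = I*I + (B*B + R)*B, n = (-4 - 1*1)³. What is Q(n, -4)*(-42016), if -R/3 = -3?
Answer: 652172352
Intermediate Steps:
R = 9 (R = -3*(-3) = 9)
n = -125 (n = (-4 - 1)³ = (-5)³ = -125)
Q(I, B) = 3 - I² - B*(9 + B²) (Q(I, B) = 3 - (I*I + (B*B + 9)*B) = 3 - (I² + (B² + 9)*B) = 3 - (I² + (9 + B²)*B) = 3 - (I² + B*(9 + B²)) = 3 + (-I² - B*(9 + B²)) = 3 - I² - B*(9 + B²))
Q(n, -4)*(-42016) = (3 - 1*(-4)³ - 1*(-125)² - 9*(-4))*(-42016) = (3 - 1*(-64) - 1*15625 + 36)*(-42016) = (3 + 64 - 15625 + 36)*(-42016) = -15522*(-42016) = 652172352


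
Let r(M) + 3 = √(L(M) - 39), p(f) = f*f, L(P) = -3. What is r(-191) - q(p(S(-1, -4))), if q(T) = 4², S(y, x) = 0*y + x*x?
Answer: -19 + I*√42 ≈ -19.0 + 6.4807*I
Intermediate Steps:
S(y, x) = x² (S(y, x) = 0 + x² = x²)
p(f) = f²
r(M) = -3 + I*√42 (r(M) = -3 + √(-3 - 39) = -3 + √(-42) = -3 + I*√42)
q(T) = 16
r(-191) - q(p(S(-1, -4))) = (-3 + I*√42) - 1*16 = (-3 + I*√42) - 16 = -19 + I*√42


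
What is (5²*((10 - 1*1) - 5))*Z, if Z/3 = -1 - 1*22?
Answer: -6900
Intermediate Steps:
Z = -69 (Z = 3*(-1 - 1*22) = 3*(-1 - 22) = 3*(-23) = -69)
(5²*((10 - 1*1) - 5))*Z = (5²*((10 - 1*1) - 5))*(-69) = (25*((10 - 1) - 5))*(-69) = (25*(9 - 5))*(-69) = (25*4)*(-69) = 100*(-69) = -6900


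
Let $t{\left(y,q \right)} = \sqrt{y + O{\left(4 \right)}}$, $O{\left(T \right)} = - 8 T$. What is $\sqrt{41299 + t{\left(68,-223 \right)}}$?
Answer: $\sqrt{41305} \approx 203.24$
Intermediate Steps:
$t{\left(y,q \right)} = \sqrt{-32 + y}$ ($t{\left(y,q \right)} = \sqrt{y - 32} = \sqrt{-32 + y}$)
$\sqrt{41299 + t{\left(68,-223 \right)}} = \sqrt{41299 + \sqrt{-32 + 68}} = \sqrt{41299 + \sqrt{36}} = \sqrt{41299 + 6} = \sqrt{41305}$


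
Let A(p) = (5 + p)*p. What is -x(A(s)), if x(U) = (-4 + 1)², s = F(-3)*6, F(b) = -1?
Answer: -9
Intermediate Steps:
s = -6 (s = -1*6 = -6)
A(p) = p*(5 + p)
x(U) = 9 (x(U) = (-3)² = 9)
-x(A(s)) = -1*9 = -9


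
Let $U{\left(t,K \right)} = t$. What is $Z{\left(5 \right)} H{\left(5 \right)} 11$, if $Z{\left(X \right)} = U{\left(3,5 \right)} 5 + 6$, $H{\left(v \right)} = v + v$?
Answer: $2310$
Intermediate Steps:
$H{\left(v \right)} = 2 v$
$Z{\left(X \right)} = 21$ ($Z{\left(X \right)} = 3 \cdot 5 + 6 = 15 + 6 = 21$)
$Z{\left(5 \right)} H{\left(5 \right)} 11 = 21 \cdot 2 \cdot 5 \cdot 11 = 21 \cdot 10 \cdot 11 = 210 \cdot 11 = 2310$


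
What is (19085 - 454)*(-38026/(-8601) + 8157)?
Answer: 1307828811673/8601 ≈ 1.5206e+8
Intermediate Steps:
(19085 - 454)*(-38026/(-8601) + 8157) = 18631*(-38026*(-1/8601) + 8157) = 18631*(38026/8601 + 8157) = 18631*(70196383/8601) = 1307828811673/8601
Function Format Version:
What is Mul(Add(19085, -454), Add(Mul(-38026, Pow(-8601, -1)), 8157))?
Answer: Rational(1307828811673, 8601) ≈ 1.5206e+8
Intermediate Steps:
Mul(Add(19085, -454), Add(Mul(-38026, Pow(-8601, -1)), 8157)) = Mul(18631, Add(Mul(-38026, Rational(-1, 8601)), 8157)) = Mul(18631, Add(Rational(38026, 8601), 8157)) = Mul(18631, Rational(70196383, 8601)) = Rational(1307828811673, 8601)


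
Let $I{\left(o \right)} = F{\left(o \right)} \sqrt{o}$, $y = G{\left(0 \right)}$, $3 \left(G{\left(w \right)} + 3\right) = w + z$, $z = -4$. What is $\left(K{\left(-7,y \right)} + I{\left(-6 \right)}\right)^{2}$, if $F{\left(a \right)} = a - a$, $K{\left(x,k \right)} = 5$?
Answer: $25$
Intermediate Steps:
$G{\left(w \right)} = - \frac{13}{3} + \frac{w}{3}$ ($G{\left(w \right)} = -3 + \frac{w - 4}{3} = -3 + \frac{-4 + w}{3} = -3 + \left(- \frac{4}{3} + \frac{w}{3}\right) = - \frac{13}{3} + \frac{w}{3}$)
$y = - \frac{13}{3}$ ($y = - \frac{13}{3} + \frac{1}{3} \cdot 0 = - \frac{13}{3} + 0 = - \frac{13}{3} \approx -4.3333$)
$F{\left(a \right)} = 0$
$I{\left(o \right)} = 0$ ($I{\left(o \right)} = 0 \sqrt{o} = 0$)
$\left(K{\left(-7,y \right)} + I{\left(-6 \right)}\right)^{2} = \left(5 + 0\right)^{2} = 5^{2} = 25$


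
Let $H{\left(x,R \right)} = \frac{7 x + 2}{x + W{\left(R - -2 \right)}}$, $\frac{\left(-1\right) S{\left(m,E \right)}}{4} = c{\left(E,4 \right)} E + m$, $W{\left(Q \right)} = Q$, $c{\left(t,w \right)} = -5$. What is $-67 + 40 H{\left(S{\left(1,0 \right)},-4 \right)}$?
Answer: $\frac{319}{3} \approx 106.33$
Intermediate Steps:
$S{\left(m,E \right)} = - 4 m + 20 E$ ($S{\left(m,E \right)} = - 4 \left(- 5 E + m\right) = - 4 \left(m - 5 E\right) = - 4 m + 20 E$)
$H{\left(x,R \right)} = \frac{2 + 7 x}{2 + R + x}$ ($H{\left(x,R \right)} = \frac{7 x + 2}{x + \left(R - -2\right)} = \frac{2 + 7 x}{x + \left(R + 2\right)} = \frac{2 + 7 x}{x + \left(2 + R\right)} = \frac{2 + 7 x}{2 + R + x}$)
$-67 + 40 H{\left(S{\left(1,0 \right)},-4 \right)} = -67 + 40 \frac{2 + 7 \left(\left(-4\right) 1 + 20 \cdot 0\right)}{2 - 4 + \left(\left(-4\right) 1 + 20 \cdot 0\right)} = -67 + 40 \frac{2 + 7 \left(-4 + 0\right)}{2 - 4 + \left(-4 + 0\right)} = -67 + 40 \frac{2 + 7 \left(-4\right)}{2 - 4 - 4} = -67 + 40 \frac{2 - 28}{-6} = -67 + 40 \left(\left(- \frac{1}{6}\right) \left(-26\right)\right) = -67 + 40 \cdot \frac{13}{3} = -67 + \frac{520}{3} = \frac{319}{3}$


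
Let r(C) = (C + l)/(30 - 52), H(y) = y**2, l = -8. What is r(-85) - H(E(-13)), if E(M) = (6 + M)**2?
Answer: -52729/22 ≈ -2396.8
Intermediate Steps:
r(C) = 4/11 - C/22 (r(C) = (C - 8)/(30 - 52) = (-8 + C)/(-22) = (-8 + C)*(-1/22) = 4/11 - C/22)
r(-85) - H(E(-13)) = (4/11 - 1/22*(-85)) - ((6 - 13)**2)**2 = (4/11 + 85/22) - ((-7)**2)**2 = 93/22 - 1*49**2 = 93/22 - 1*2401 = 93/22 - 2401 = -52729/22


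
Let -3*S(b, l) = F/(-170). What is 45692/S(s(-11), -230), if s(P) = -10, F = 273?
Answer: 7767640/91 ≈ 85359.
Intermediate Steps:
S(b, l) = 91/170 (S(b, l) = -91/(-170) = -91*(-1)/170 = -1/3*(-273/170) = 91/170)
45692/S(s(-11), -230) = 45692/(91/170) = 45692*(170/91) = 7767640/91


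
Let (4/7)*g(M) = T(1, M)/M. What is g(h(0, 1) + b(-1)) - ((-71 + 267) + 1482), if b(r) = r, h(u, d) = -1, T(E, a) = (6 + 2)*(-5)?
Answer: -1643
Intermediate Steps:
T(E, a) = -40 (T(E, a) = 8*(-5) = -40)
g(M) = -70/M (g(M) = 7*(-40/M)/4 = -70/M)
g(h(0, 1) + b(-1)) - ((-71 + 267) + 1482) = -70/(-1 - 1) - ((-71 + 267) + 1482) = -70/(-2) - (196 + 1482) = -70*(-½) - 1*1678 = 35 - 1678 = -1643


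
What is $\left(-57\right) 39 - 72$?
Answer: $-2295$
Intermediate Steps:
$\left(-57\right) 39 - 72 = -2223 - 72 = -2295$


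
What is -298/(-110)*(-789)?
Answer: -117561/55 ≈ -2137.5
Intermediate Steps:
-298/(-110)*(-789) = -298*(-1/110)*(-789) = (149/55)*(-789) = -117561/55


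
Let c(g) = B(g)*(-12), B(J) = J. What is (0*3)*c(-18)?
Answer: 0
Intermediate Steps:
c(g) = -12*g (c(g) = g*(-12) = -12*g)
(0*3)*c(-18) = (0*3)*(-12*(-18)) = 0*216 = 0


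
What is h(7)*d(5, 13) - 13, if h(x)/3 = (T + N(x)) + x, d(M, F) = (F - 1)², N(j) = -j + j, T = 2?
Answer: 3875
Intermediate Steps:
N(j) = 0
d(M, F) = (-1 + F)²
h(x) = 6 + 3*x (h(x) = 3*((2 + 0) + x) = 3*(2 + x) = 6 + 3*x)
h(7)*d(5, 13) - 13 = (6 + 3*7)*(-1 + 13)² - 13 = (6 + 21)*12² - 13 = 27*144 - 13 = 3888 - 13 = 3875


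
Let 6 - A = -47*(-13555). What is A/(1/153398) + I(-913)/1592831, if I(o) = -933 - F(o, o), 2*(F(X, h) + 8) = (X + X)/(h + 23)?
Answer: -138539205625944642943/1417619590 ≈ -9.7727e+10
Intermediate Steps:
F(X, h) = -8 + X/(23 + h) (F(X, h) = -8 + ((X + X)/(h + 23))/2 = -8 + ((2*X)/(23 + h))/2 = -8 + (2*X/(23 + h))/2 = -8 + X/(23 + h))
A = -637079 (A = 6 - (-47)*(-13555) = 6 - 1*637085 = 6 - 637085 = -637079)
I(o) = -933 - (-184 - 7*o)/(23 + o) (I(o) = -933 - (-184 + o - 8*o)/(23 + o) = -933 - (-184 - 7*o)/(23 + o))
A/(1/153398) + I(-913)/1592831 = -637079/(1/153398) + ((-21275 - 926*(-913))/(23 - 913))/1592831 = -637079/1/153398 + ((-21275 + 845438)/(-890))*(1/1592831) = -637079*153398 - 1/890*824163*(1/1592831) = -97726644442 - 824163/890*1/1592831 = -97726644442 - 824163/1417619590 = -138539205625944642943/1417619590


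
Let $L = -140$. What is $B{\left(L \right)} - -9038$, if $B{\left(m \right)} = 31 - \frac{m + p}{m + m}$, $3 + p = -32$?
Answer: $\frac{72547}{8} \approx 9068.4$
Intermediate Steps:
$p = -35$ ($p = -3 - 32 = -35$)
$B{\left(m \right)} = 31 - \frac{-35 + m}{2 m}$ ($B{\left(m \right)} = 31 - \frac{m - 35}{m + m} = 31 - \frac{-35 + m}{2 m}$)
$B{\left(L \right)} - -9038 = \frac{35 + 61 \left(-140\right)}{2 \left(-140\right)} - -9038 = \frac{1}{2} \left(- \frac{1}{140}\right) \left(35 - 8540\right) + 9038 = \frac{1}{2} \left(- \frac{1}{140}\right) \left(-8505\right) + 9038 = \frac{243}{8} + 9038 = \frac{72547}{8}$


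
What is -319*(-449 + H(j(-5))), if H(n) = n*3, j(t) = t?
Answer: 148016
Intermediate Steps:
H(n) = 3*n
-319*(-449 + H(j(-5))) = -319*(-449 + 3*(-5)) = -319*(-449 - 15) = -319*(-464) = 148016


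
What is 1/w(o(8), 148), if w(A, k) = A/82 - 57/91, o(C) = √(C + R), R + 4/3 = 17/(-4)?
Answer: -418528656/261915163 - 1358084*√87/261915163 ≈ -1.6463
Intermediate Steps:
R = -67/12 (R = -4/3 + 17/(-4) = -4/3 + 17*(-¼) = -4/3 - 17/4 = -67/12 ≈ -5.5833)
o(C) = √(-67/12 + C) (o(C) = √(C - 67/12) = √(-67/12 + C))
w(A, k) = -57/91 + A/82 (w(A, k) = A*(1/82) - 57*1/91 = A/82 - 57/91 = -57/91 + A/82)
1/w(o(8), 148) = 1/(-57/91 + (√(-201 + 36*8)/6)/82) = 1/(-57/91 + (√(-201 + 288)/6)/82) = 1/(-57/91 + (√87/6)/82) = 1/(-57/91 + √87/492)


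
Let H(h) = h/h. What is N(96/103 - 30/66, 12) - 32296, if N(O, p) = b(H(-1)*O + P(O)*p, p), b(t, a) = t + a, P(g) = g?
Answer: -36570739/1133 ≈ -32278.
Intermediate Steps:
H(h) = 1
b(t, a) = a + t
N(O, p) = O + p + O*p (N(O, p) = p + (1*O + O*p) = p + (O + O*p) = O + p + O*p)
N(96/103 - 30/66, 12) - 32296 = ((96/103 - 30/66) + 12 + (96/103 - 30/66)*12) - 32296 = ((96*(1/103) - 30*1/66) + 12 + (96*(1/103) - 30*1/66)*12) - 32296 = ((96/103 - 5/11) + 12 + (96/103 - 5/11)*12) - 32296 = (541/1133 + 12 + (541/1133)*12) - 32296 = (541/1133 + 12 + 6492/1133) - 32296 = 20629/1133 - 32296 = -36570739/1133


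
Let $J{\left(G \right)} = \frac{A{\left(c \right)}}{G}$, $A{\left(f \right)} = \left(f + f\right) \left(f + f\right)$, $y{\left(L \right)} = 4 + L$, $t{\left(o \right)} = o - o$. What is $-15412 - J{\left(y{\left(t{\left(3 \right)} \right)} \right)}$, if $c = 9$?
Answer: $-15493$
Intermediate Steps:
$t{\left(o \right)} = 0$
$A{\left(f \right)} = 4 f^{2}$ ($A{\left(f \right)} = 2 f 2 f = 4 f^{2}$)
$J{\left(G \right)} = \frac{324}{G}$ ($J{\left(G \right)} = \frac{4 \cdot 9^{2}}{G} = \frac{4 \cdot 81}{G} = \frac{324}{G}$)
$-15412 - J{\left(y{\left(t{\left(3 \right)} \right)} \right)} = -15412 - \frac{324}{4 + 0} = -15412 - \frac{324}{4} = -15412 - 324 \cdot \frac{1}{4} = -15412 - 81 = -15493$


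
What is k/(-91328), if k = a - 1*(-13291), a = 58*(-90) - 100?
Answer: -7971/91328 ≈ -0.087279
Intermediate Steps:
a = -5320 (a = -5220 - 100 = -5320)
k = 7971 (k = -5320 - 1*(-13291) = -5320 + 13291 = 7971)
k/(-91328) = 7971/(-91328) = 7971*(-1/91328) = -7971/91328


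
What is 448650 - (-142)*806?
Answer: 563102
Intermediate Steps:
448650 - (-142)*806 = 448650 - 1*(-114452) = 448650 + 114452 = 563102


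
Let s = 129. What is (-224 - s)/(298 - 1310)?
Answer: 353/1012 ≈ 0.34881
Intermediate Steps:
(-224 - s)/(298 - 1310) = (-224 - 1*129)/(298 - 1310) = (-224 - 129)/(-1012) = -353*(-1/1012) = 353/1012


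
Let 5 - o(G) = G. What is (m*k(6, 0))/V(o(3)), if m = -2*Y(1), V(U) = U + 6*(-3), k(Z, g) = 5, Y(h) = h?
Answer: 5/8 ≈ 0.62500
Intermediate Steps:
o(G) = 5 - G
V(U) = -18 + U (V(U) = U - 18 = -18 + U)
m = -2 (m = -2*1 = -2)
(m*k(6, 0))/V(o(3)) = (-2*5)/(-18 + (5 - 1*3)) = -10/(-18 + (5 - 3)) = -10/(-18 + 2) = -10/(-16) = -10*(-1/16) = 5/8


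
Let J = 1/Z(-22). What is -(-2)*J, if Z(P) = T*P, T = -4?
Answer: 1/44 ≈ 0.022727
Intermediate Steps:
Z(P) = -4*P
J = 1/88 (J = 1/(-4*(-22)) = 1/88 ≈ 0.011364)
-(-2)*J = -(-2)/88 = -1*(-1/44) = 1/44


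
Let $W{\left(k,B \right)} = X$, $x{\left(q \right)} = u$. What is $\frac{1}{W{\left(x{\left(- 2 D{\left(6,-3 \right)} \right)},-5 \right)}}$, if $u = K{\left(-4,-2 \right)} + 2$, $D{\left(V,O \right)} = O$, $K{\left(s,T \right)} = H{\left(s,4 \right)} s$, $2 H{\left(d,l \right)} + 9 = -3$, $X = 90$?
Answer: $\frac{1}{90} \approx 0.011111$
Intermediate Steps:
$H{\left(d,l \right)} = -6$ ($H{\left(d,l \right)} = - \frac{9}{2} + \frac{1}{2} \left(-3\right) = - \frac{9}{2} - \frac{3}{2} = -6$)
$K{\left(s,T \right)} = - 6 s$
$u = 26$ ($u = \left(-6\right) \left(-4\right) + 2 = 24 + 2 = 26$)
$x{\left(q \right)} = 26$
$W{\left(k,B \right)} = 90$
$\frac{1}{W{\left(x{\left(- 2 D{\left(6,-3 \right)} \right)},-5 \right)}} = \frac{1}{90}$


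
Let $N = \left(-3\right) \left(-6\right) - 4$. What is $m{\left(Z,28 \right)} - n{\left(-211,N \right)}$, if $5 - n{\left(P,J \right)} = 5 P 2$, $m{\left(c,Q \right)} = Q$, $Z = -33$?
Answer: $-2087$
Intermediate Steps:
$N = 14$ ($N = 18 - 4 = 14$)
$n{\left(P,J \right)} = 5 - 10 P$ ($n{\left(P,J \right)} = 5 - 5 P 2 = 5 - 10 P$)
$m{\left(Z,28 \right)} - n{\left(-211,N \right)} = 28 - \left(5 - -2110\right) = 28 - \left(5 + 2110\right) = 28 - 2115 = -2087$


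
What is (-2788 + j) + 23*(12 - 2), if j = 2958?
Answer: 400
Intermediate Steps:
(-2788 + j) + 23*(12 - 2) = (-2788 + 2958) + 23*(12 - 2) = 170 + 23*10 = 170 + 230 = 400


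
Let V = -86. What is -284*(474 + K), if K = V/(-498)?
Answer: -33531596/249 ≈ -1.3467e+5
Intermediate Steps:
K = 43/249 (K = -86/(-498) = -86*(-1/498) = 43/249 ≈ 0.17269)
-284*(474 + K) = -284*(474 + 43/249) = -284*118069/249 = -33531596/249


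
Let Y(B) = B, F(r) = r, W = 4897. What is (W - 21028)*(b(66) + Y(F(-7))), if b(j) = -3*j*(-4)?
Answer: -12662835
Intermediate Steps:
b(j) = 12*j (b(j) = -(-12)*j = 12*j)
(W - 21028)*(b(66) + Y(F(-7))) = (4897 - 21028)*(12*66 - 7) = -16131*(792 - 7) = -16131*785 = -12662835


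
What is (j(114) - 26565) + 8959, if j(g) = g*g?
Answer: -4610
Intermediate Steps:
j(g) = g**2
(j(114) - 26565) + 8959 = (114**2 - 26565) + 8959 = (12996 - 26565) + 8959 = -13569 + 8959 = -4610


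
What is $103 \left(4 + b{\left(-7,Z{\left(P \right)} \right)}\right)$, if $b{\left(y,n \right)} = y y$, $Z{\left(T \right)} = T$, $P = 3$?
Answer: $5459$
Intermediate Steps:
$b{\left(y,n \right)} = y^{2}$
$103 \left(4 + b{\left(-7,Z{\left(P \right)} \right)}\right) = 103 \left(4 + \left(-7\right)^{2}\right) = 103 \left(4 + 49\right) = 103 \cdot 53 = 5459$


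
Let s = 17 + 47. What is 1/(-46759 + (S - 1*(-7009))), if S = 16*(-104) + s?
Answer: -1/41350 ≈ -2.4184e-5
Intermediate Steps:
s = 64
S = -1600 (S = 16*(-104) + 64 = -1664 + 64 = -1600)
1/(-46759 + (S - 1*(-7009))) = 1/(-46759 + (-1600 - 1*(-7009))) = 1/(-46759 + (-1600 + 7009)) = 1/(-46759 + 5409) = 1/(-41350) = -1/41350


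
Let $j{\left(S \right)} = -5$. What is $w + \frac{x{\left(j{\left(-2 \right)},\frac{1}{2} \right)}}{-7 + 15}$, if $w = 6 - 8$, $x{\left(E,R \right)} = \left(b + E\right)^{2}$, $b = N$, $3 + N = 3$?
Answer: $\frac{9}{8} \approx 1.125$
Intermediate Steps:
$N = 0$ ($N = -3 + 3 = 0$)
$b = 0$
$x{\left(E,R \right)} = E^{2}$ ($x{\left(E,R \right)} = \left(0 + E\right)^{2} = E^{2}$)
$w = -2$ ($w = 6 - 8 = -2$)
$w + \frac{x{\left(j{\left(-2 \right)},\frac{1}{2} \right)}}{-7 + 15} = -2 + \frac{\left(-5\right)^{2}}{-7 + 15} = -2 + \frac{25}{8} = \frac{9}{8}$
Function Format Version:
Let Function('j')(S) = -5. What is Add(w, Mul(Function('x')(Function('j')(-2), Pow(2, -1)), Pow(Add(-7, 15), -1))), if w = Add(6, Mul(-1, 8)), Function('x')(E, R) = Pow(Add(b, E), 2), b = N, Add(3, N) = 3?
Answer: Rational(9, 8) ≈ 1.1250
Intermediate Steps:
N = 0 (N = Add(-3, 3) = 0)
b = 0
Function('x')(E, R) = Pow(E, 2) (Function('x')(E, R) = Pow(Add(0, E), 2) = Pow(E, 2))
w = -2 (w = Add(6, -8) = -2)
Add(w, Mul(Function('x')(Function('j')(-2), Pow(2, -1)), Pow(Add(-7, 15), -1))) = Add(-2, Mul(Pow(-5, 2), Pow(Add(-7, 15), -1))) = Add(-2, Mul(25, Pow(8, -1))) = Add(-2, Mul(25, Rational(1, 8))) = Add(-2, Rational(25, 8)) = Rational(9, 8)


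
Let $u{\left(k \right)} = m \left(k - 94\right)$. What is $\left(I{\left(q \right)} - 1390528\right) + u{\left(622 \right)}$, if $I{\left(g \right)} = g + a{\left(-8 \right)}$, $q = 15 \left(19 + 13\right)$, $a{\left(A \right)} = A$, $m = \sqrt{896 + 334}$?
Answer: $-1390056 + 528 \sqrt{1230} \approx -1.3715 \cdot 10^{6}$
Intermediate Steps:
$m = \sqrt{1230} \approx 35.071$
$q = 480$ ($q = 15 \cdot 32 = 480$)
$u{\left(k \right)} = \sqrt{1230} \left(-94 + k\right)$ ($u{\left(k \right)} = \sqrt{1230} \left(k - 94\right) = \sqrt{1230} \left(-94 + k\right)$)
$I{\left(g \right)} = -8 + g$ ($I{\left(g \right)} = g - 8 = -8 + g$)
$\left(I{\left(q \right)} - 1390528\right) + u{\left(622 \right)} = \left(\left(-8 + 480\right) - 1390528\right) + \sqrt{1230} \left(-94 + 622\right) = \left(472 - 1390528\right) + \sqrt{1230} \cdot 528 = -1390056 + 528 \sqrt{1230}$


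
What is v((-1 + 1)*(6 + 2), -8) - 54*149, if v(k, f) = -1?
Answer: -8047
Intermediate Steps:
v((-1 + 1)*(6 + 2), -8) - 54*149 = -1 - 54*149 = -1 - 8046 = -8047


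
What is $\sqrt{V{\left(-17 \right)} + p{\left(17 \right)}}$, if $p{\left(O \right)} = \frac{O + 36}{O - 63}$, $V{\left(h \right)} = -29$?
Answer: $\frac{i \sqrt{63802}}{46} \approx 5.4911 i$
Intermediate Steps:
$p{\left(O \right)} = \frac{36 + O}{-63 + O}$
$\sqrt{V{\left(-17 \right)} + p{\left(17 \right)}} = \sqrt{-29 + \frac{36 + 17}{-63 + 17}} = \sqrt{-29 + \frac{1}{-46} \cdot 53} = \sqrt{-29 - \frac{53}{46}} = \sqrt{- \frac{1387}{46}} = \frac{i \sqrt{63802}}{46}$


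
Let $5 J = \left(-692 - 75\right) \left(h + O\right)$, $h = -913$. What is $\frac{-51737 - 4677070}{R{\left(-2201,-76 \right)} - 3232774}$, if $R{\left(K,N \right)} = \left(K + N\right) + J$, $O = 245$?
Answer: $\frac{23644035}{15662899} \approx 1.5096$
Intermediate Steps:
$J = \frac{512356}{5}$ ($J = \frac{\left(-692 - 75\right) \left(-913 + 245\right)}{5} = \frac{\left(-767\right) \left(-668\right)}{5} = \frac{1}{5} \cdot 512356 = \frac{512356}{5} \approx 1.0247 \cdot 10^{5}$)
$R{\left(K,N \right)} = \frac{512356}{5} + K + N$ ($R{\left(K,N \right)} = \left(K + N\right) + \frac{512356}{5} = \frac{512356}{5} + K + N$)
$\frac{-51737 - 4677070}{R{\left(-2201,-76 \right)} - 3232774} = \frac{-51737 - 4677070}{\left(\frac{512356}{5} - 2201 - 76\right) - 3232774} = - \frac{4728807}{\frac{500971}{5} - 3232774} = - \frac{4728807}{- \frac{15662899}{5}} = \left(-4728807\right) \left(- \frac{5}{15662899}\right) = \frac{23644035}{15662899}$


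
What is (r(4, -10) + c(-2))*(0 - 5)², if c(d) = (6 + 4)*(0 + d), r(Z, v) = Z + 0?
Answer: -400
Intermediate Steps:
r(Z, v) = Z
c(d) = 10*d
(r(4, -10) + c(-2))*(0 - 5)² = (4 + 10*(-2))*(0 - 5)² = (4 - 20)*(-5)² = -16*25 = -400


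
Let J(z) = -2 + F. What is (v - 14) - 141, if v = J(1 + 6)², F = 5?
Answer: -146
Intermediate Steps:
J(z) = 3 (J(z) = -2 + 5 = 3)
v = 9 (v = 3² = 9)
(v - 14) - 141 = (9 - 14) - 141 = -5 - 141 = -146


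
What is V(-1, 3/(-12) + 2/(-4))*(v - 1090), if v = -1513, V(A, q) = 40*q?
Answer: 78090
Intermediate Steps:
V(-1, 3/(-12) + 2/(-4))*(v - 1090) = (40*(3/(-12) + 2/(-4)))*(-1513 - 1090) = (40*(3*(-1/12) + 2*(-1/4)))*(-2603) = (40*(-1/4 - 1/2))*(-2603) = (40*(-3/4))*(-2603) = -30*(-2603) = 78090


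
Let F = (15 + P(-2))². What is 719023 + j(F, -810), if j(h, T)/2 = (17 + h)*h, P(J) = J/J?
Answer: 858799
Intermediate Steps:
P(J) = 1
F = 256 (F = (15 + 1)² = 16² = 256)
j(h, T) = 2*h*(17 + h) (j(h, T) = 2*((17 + h)*h) = 2*(h*(17 + h)) = 2*h*(17 + h))
719023 + j(F, -810) = 719023 + 2*256*(17 + 256) = 719023 + 2*256*273 = 719023 + 139776 = 858799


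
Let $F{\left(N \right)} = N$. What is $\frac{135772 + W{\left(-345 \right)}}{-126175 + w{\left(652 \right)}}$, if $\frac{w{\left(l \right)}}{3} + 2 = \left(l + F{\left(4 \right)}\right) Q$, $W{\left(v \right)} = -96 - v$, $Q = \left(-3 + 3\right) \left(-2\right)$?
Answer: $- \frac{136021}{126181} \approx -1.078$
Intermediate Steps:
$Q = 0$ ($Q = 0 \left(-2\right) = 0$)
$w{\left(l \right)} = -6$ ($w{\left(l \right)} = -6 + 3 \left(l + 4\right) 0 = -6 + 3 \left(4 + l\right) 0 = -6 + 3 \cdot 0 = -6 + 0 = -6$)
$\frac{135772 + W{\left(-345 \right)}}{-126175 + w{\left(652 \right)}} = \frac{135772 - -249}{-126175 - 6} = \frac{135772 + \left(-96 + 345\right)}{-126181} = \left(135772 + 249\right) \left(- \frac{1}{126181}\right) = 136021 \left(- \frac{1}{126181}\right) = - \frac{136021}{126181}$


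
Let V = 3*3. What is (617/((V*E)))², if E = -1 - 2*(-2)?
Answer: 380689/729 ≈ 522.21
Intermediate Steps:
E = 3 (E = -1 + 4 = 3)
V = 9
(617/((V*E)))² = (617/((9*3)))² = (617/27)² = 380689/729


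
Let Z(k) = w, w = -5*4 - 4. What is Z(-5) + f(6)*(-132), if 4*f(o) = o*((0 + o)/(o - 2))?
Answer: -321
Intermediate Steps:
w = -24 (w = -20 - 4 = -24)
f(o) = o**2/(4*(-2 + o)) (f(o) = (o*((0 + o)/(o - 2)))/4 = (o*(o/(-2 + o)))/4 = (o**2/(-2 + o))/4 = o**2/(4*(-2 + o)))
Z(k) = -24
Z(-5) + f(6)*(-132) = -24 + ((1/4)*6**2/(-2 + 6))*(-132) = -24 + ((1/4)*36/4)*(-132) = -24 + ((1/4)*36*(1/4))*(-132) = -24 + (9/4)*(-132) = -24 - 297 = -321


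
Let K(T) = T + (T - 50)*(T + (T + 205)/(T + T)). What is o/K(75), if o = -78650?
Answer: -23595/599 ≈ -39.391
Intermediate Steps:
K(T) = T + (-50 + T)*(T + (205 + T)/(2*T)) (K(T) = T + (-50 + T)*(T + (205 + T)/((2*T))) = T + (-50 + T)*(T + (205 + T)*(1/(2*T))) = T + (-50 + T)*(T + (205 + T)/(2*T)))
o/K(75) = -78650/(155/2 + 75² - 5125/75 - 97/2*75) = -78650/(155/2 + 5625 - 5125*1/75 - 7275/2) = -78650/(155/2 + 5625 - 205/3 - 7275/2) = -78650/5990/3 = -78650*3/5990 = -23595/599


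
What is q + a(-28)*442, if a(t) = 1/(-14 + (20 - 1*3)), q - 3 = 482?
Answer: 1897/3 ≈ 632.33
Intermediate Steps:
q = 485 (q = 3 + 482 = 485)
a(t) = ⅓ (a(t) = 1/(-14 + (20 - 3)) = 1/(-14 + 17) = 1/3 = ⅓)
q + a(-28)*442 = 485 + (⅓)*442 = 485 + 442/3 = 1897/3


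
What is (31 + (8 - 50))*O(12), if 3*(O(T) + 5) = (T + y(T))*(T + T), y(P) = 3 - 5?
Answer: -825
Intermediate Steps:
y(P) = -2
O(T) = -5 + 2*T*(-2 + T)/3 (O(T) = -5 + ((T - 2)*(T + T))/3 = -5 + ((-2 + T)*(2*T))/3 = -5 + (2*T*(-2 + T))/3 = -5 + 2*T*(-2 + T)/3)
(31 + (8 - 50))*O(12) = (31 + (8 - 50))*(-5 - 4/3*12 + (⅔)*12²) = (31 - 42)*(-5 - 16 + (⅔)*144) = -11*(-5 - 16 + 96) = -11*75 = -825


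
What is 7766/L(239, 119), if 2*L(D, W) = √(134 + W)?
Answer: 1412*√253/23 ≈ 976.49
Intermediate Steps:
L(D, W) = √(134 + W)/2
7766/L(239, 119) = 7766/((√(134 + 119)/2)) = 7766/((√253/2)) = 7766*(2*√253/253) = 1412*√253/23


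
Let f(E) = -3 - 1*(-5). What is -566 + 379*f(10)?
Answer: 192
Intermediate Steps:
f(E) = 2 (f(E) = -3 + 5 = 2)
-566 + 379*f(10) = -566 + 379*2 = -566 + 758 = 192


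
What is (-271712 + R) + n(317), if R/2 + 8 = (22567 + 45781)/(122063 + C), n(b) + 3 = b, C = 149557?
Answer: -18430333496/67905 ≈ -2.7141e+5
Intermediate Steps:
n(b) = -3 + b
R = -1052306/67905 (R = -16 + 2*((22567 + 45781)/(122063 + 149557)) = -16 + 2*(68348/271620) = -16 + 2*(68348*(1/271620)) = -16 + 2*(17087/67905) = -16 + 34174/67905 = -1052306/67905 ≈ -15.497)
(-271712 + R) + n(317) = (-271712 - 1052306/67905) + (-3 + 317) = -18451655666/67905 + 314 = -18430333496/67905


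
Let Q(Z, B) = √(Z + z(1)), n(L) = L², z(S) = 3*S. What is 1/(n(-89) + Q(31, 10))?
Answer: 7921/62742207 - √34/62742207 ≈ 0.00012615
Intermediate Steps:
Q(Z, B) = √(3 + Z) (Q(Z, B) = √(Z + 3*1) = √(Z + 3) = √(3 + Z))
1/(n(-89) + Q(31, 10)) = 1/((-89)² + √(3 + 31)) = 1/(7921 + √34)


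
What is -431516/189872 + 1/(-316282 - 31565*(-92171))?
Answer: -3458752400242255/1521890812270716 ≈ -2.2727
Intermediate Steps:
-431516/189872 + 1/(-316282 - 31565*(-92171)) = -431516*1/189872 - 1/92171/(-347847) = -107879/47468 - 1/347847*(-1/92171) = -107879/47468 + 1/32061405837 = -3458752400242255/1521890812270716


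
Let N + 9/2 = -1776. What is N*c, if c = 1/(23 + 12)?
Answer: -3561/70 ≈ -50.871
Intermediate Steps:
N = -3561/2 (N = -9/2 - 1776 = -3561/2 ≈ -1780.5)
c = 1/35 ≈ 0.028571
N*c = -3561/2*1/35 = -3561/70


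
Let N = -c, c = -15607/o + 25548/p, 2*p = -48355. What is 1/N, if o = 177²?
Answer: 1514913795/2355463069 ≈ 0.64315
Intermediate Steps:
o = 31329
p = -48355/2 (p = (½)*(-48355) = -48355/2 ≈ -24178.)
c = -2355463069/1514913795 (c = -15607/31329 + 25548/(-48355/2) = -15607*1/31329 + 25548*(-2/48355) = -15607/31329 - 51096/48355 = -2355463069/1514913795 ≈ -1.5548)
N = 2355463069/1514913795 (N = -1*(-2355463069/1514913795) = 2355463069/1514913795 ≈ 1.5548)
1/N = 1/(2355463069/1514913795) = 1514913795/2355463069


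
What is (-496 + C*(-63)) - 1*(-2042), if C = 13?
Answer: 727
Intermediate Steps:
(-496 + C*(-63)) - 1*(-2042) = (-496 + 13*(-63)) - 1*(-2042) = (-496 - 819) + 2042 = -1315 + 2042 = 727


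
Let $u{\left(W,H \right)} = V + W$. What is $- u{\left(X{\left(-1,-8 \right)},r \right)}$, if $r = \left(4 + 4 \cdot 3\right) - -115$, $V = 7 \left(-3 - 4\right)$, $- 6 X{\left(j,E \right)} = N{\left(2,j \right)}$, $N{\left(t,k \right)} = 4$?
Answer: $\frac{149}{3} \approx 49.667$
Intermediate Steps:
$X{\left(j,E \right)} = - \frac{2}{3}$ ($X{\left(j,E \right)} = \left(- \frac{1}{6}\right) 4 = - \frac{2}{3}$)
$V = -49$ ($V = 7 \left(-7\right) = -49$)
$r = 131$ ($r = \left(4 + 12\right) + 115 = 16 + 115 = 131$)
$u{\left(W,H \right)} = -49 + W$
$- u{\left(X{\left(-1,-8 \right)},r \right)} = - (-49 - \frac{2}{3}) = \left(-1\right) \left(- \frac{149}{3}\right) = \frac{149}{3}$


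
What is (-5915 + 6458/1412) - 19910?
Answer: -18229221/706 ≈ -25820.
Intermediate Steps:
(-5915 + 6458/1412) - 19910 = (-5915 + 6458*(1/1412)) - 19910 = (-5915 + 3229/706) - 19910 = -4172761/706 - 19910 = -18229221/706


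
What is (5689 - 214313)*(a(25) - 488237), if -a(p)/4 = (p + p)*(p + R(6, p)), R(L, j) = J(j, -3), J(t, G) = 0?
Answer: 102901075888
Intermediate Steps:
R(L, j) = 0
a(p) = -8*p² (a(p) = -4*(p + p)*(p + 0) = -4*2*p*p = -8*p²)
(5689 - 214313)*(a(25) - 488237) = (5689 - 214313)*(-8*25² - 488237) = -208624*(-8*625 - 488237) = -208624*(-5000 - 488237) = -208624*(-493237) = 102901075888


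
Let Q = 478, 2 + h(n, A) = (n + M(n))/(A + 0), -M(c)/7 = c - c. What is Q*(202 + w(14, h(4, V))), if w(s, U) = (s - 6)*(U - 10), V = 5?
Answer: 268636/5 ≈ 53727.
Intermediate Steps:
M(c) = 0 (M(c) = -7*(c - c) = -7*0 = 0)
h(n, A) = -2 + n/A (h(n, A) = -2 + (n + 0)/(A + 0) = -2 + n/A)
w(s, U) = (-10 + U)*(-6 + s) (w(s, U) = (-6 + s)*(-10 + U) = (-10 + U)*(-6 + s))
Q*(202 + w(14, h(4, V))) = 478*(202 + (60 - 10*14 - 6*(-2 + 4/5) + (-2 + 4/5)*14)) = 478*(202 + (60 - 140 - 6*(-2 + 4*(1/5)) + (-2 + 4*(1/5))*14)) = 478*(202 + (60 - 140 - 6*(-2 + 4/5) + (-2 + 4/5)*14)) = 478*(202 + (60 - 140 - 6*(-6/5) - 6/5*14)) = 478*(202 + (60 - 140 + 36/5 - 84/5)) = 478*(202 - 448/5) = 478*(562/5) = 268636/5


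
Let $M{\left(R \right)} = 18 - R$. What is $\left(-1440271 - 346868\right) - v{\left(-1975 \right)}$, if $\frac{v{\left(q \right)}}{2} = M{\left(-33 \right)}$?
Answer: $-1787241$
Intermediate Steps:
$v{\left(q \right)} = 102$ ($v{\left(q \right)} = 2 \left(18 - -33\right) = 2 \left(18 + 33\right) = 2 \cdot 51 = 102$)
$\left(-1440271 - 346868\right) - v{\left(-1975 \right)} = \left(-1440271 - 346868\right) - 102 = -1787139 - 102 = -1787241$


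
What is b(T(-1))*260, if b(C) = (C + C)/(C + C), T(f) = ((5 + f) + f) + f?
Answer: 260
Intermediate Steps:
T(f) = 5 + 3*f (T(f) = (5 + 2*f) + f = 5 + 3*f)
b(C) = 1 (b(C) = (2*C)/((2*C)) = (2*C)*(1/(2*C)) = 1)
b(T(-1))*260 = 1*260 = 260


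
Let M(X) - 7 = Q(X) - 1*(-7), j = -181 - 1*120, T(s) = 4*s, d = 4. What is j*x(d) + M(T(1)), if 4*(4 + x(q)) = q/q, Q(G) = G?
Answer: 4587/4 ≈ 1146.8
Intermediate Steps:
x(q) = -15/4 (x(q) = -4 + (q/q)/4 = -4 + (¼)*1 = -4 + ¼ = -15/4)
j = -301 (j = -181 - 120 = -301)
M(X) = 14 + X (M(X) = 7 + (X - 1*(-7)) = 7 + (X + 7) = 7 + (7 + X) = 14 + X)
j*x(d) + M(T(1)) = -301*(-15/4) + (14 + 4*1) = 4515/4 + (14 + 4) = 4515/4 + 18 = 4587/4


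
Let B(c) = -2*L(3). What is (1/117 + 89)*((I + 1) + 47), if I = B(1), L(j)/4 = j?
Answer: 83312/39 ≈ 2136.2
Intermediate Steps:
L(j) = 4*j
B(c) = -24 (B(c) = -8*3 = -2*12 = -24)
I = -24
(1/117 + 89)*((I + 1) + 47) = (1/117 + 89)*((-24 + 1) + 47) = (1/117 + 89)*(-23 + 47) = (10414/117)*24 = 83312/39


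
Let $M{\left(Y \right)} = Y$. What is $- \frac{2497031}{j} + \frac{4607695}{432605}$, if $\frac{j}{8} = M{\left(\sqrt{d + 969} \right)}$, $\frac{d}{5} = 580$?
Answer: $\frac{921539}{86521} - \frac{2497031 \sqrt{3869}}{30952} \approx -5007.4$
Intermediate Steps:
$d = 2900$ ($d = 5 \cdot 580 = 2900$)
$j = 8 \sqrt{3869}$ ($j = 8 \sqrt{2900 + 969} = 8 \sqrt{3869} \approx 497.61$)
$- \frac{2497031}{j} + \frac{4607695}{432605} = - \frac{2497031}{8 \sqrt{3869}} + \frac{4607695}{432605} = - 2497031 \frac{\sqrt{3869}}{30952} + 4607695 \cdot \frac{1}{432605} = - \frac{2497031 \sqrt{3869}}{30952} + \frac{921539}{86521} = \frac{921539}{86521} - \frac{2497031 \sqrt{3869}}{30952}$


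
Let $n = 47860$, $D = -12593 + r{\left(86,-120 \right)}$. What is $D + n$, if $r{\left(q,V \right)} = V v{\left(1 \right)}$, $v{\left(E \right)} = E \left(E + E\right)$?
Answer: $35027$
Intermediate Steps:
$v{\left(E \right)} = 2 E^{2}$ ($v{\left(E \right)} = E 2 E = 2 E^{2}$)
$r{\left(q,V \right)} = 2 V$ ($r{\left(q,V \right)} = V 2 \cdot 1^{2} = V 2 \cdot 1 = V 2 = 2 V$)
$D = -12833$ ($D = -12593 + 2 \left(-120\right) = -12593 - 240 = -12833$)
$D + n = -12833 + 47860 = 35027$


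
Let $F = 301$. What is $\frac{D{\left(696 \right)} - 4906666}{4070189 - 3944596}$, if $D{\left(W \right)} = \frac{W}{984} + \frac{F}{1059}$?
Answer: $- \frac{213042488002}{5453122467} \approx -39.068$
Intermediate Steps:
$D{\left(W \right)} = \frac{301}{1059} + \frac{W}{984}$ ($D{\left(W \right)} = \frac{W}{984} + \frac{301}{1059} = \frac{301}{1059} + \frac{W}{984}$)
$\frac{D{\left(696 \right)} - 4906666}{4070189 - 3944596} = \frac{\left(\frac{301}{1059} + \frac{1}{984} \cdot 696\right) - 4906666}{4070189 - 3944596} = \frac{\left(\frac{301}{1059} + \frac{29}{41}\right) - 4906666}{125593} = \left(\frac{43052}{43419} - 4906666\right) \frac{1}{125593} = \left(- \frac{213042488002}{43419}\right) \frac{1}{125593} = - \frac{213042488002}{5453122467}$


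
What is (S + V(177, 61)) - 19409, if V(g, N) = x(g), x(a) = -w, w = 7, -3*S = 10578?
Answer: -22942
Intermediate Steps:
S = -3526 (S = -⅓*10578 = -3526)
x(a) = -7 (x(a) = -1*7 = -7)
V(g, N) = -7
(S + V(177, 61)) - 19409 = (-3526 - 7) - 19409 = -3533 - 19409 = -22942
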